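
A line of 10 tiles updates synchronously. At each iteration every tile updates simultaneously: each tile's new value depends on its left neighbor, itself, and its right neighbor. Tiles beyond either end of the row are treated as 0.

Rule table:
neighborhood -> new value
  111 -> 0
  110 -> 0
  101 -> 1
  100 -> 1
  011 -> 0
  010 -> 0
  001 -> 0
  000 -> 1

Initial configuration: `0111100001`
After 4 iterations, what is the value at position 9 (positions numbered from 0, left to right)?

iteration 1: 0000011100
iteration 2: 1111000011
iteration 3: 0000111000
iteration 4: 1110000111
position 9 holds 1

1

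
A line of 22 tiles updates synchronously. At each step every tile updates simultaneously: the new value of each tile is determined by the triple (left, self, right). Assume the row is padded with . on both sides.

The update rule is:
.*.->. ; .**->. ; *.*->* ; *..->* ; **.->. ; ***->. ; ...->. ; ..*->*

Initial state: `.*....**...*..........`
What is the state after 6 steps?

.*.**.**.*.*.*.*.*....

step 1: *.*..*..*.*.*.........
step 2: .*.**.**.*.*.*........
step 3: *.*..*..*.*.*.*.......
step 4: .*.**.**.*.*.*.*......
step 5: *.*..*..*.*.*.*.*.....
step 6: .*.**.**.*.*.*.*.*....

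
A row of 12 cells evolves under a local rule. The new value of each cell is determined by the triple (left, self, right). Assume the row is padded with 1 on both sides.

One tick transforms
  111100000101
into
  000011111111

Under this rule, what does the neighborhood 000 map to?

1

At position 5 the neighborhood is 000; the next row has 1 there.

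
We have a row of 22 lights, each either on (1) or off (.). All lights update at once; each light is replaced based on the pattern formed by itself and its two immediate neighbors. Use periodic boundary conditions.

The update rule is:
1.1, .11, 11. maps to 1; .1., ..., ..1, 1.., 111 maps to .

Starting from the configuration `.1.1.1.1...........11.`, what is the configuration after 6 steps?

..1.1.1............11.
...1.1.............11.
....1..............11.
...................11.
...................11.  (fixed point — unchanged through step 6)

...................11.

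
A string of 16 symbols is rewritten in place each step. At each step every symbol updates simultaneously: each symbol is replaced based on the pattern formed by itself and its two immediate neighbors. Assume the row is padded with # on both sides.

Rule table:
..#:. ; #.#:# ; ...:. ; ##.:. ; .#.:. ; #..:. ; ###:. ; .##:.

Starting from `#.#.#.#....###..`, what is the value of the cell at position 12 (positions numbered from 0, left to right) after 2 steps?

.

.#.#.#..........
#.#.#...........
position 12 holds .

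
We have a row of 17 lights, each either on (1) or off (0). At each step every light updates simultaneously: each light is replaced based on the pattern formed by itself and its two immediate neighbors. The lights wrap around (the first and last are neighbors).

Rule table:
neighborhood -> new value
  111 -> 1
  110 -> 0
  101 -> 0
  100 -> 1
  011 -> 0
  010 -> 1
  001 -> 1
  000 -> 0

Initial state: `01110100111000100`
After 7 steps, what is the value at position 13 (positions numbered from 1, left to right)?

1

10100111010101110
10111010010100100
10010011110111111
01111101100011111
00111000010101110
01010100110100101
01010111000111101
position 13 holds 1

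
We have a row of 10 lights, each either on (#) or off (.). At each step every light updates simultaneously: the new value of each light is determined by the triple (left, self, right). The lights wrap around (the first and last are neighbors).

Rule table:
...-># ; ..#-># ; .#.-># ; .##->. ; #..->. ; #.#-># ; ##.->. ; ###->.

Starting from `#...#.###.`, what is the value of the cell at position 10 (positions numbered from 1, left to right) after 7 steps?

#.####...#
.#.....##.
##.####...
..#.....##
.##.####..
#..#.....#
..##.####.
position 10 holds .

.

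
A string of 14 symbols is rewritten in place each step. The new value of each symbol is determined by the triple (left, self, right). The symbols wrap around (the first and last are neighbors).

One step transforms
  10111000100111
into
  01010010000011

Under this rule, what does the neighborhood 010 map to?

0

At position 8 the neighborhood is 010; the next row has 0 there.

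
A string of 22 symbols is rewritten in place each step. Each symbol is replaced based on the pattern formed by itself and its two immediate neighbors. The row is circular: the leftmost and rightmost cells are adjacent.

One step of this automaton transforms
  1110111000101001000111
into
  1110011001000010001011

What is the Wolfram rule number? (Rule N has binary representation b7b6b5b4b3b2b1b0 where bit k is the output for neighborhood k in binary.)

position 0: 111 → 1  (bit 7 = 1)
position 2: 110 → 1  (bit 6 = 1)
position 3: 101 → 0  (bit 5 = 0)
position 7: 100 → 0  (bit 4 = 0)
position 4: 011 → 0  (bit 3 = 0)
position 10: 010 → 0  (bit 2 = 0)
position 9: 001 → 1  (bit 1 = 1)
position 8: 000 → 0  (bit 0 = 0)
bits b7..b0 = 11000010 = 194

194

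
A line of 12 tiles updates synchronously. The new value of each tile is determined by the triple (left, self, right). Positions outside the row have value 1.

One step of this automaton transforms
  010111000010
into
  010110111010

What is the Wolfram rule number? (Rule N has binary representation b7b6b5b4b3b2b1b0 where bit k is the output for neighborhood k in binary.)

157

position 4: 111 → 1  (bit 7 = 1)
position 5: 110 → 0  (bit 6 = 0)
position 0: 101 → 0  (bit 5 = 0)
position 6: 100 → 1  (bit 4 = 1)
position 3: 011 → 1  (bit 3 = 1)
position 1: 010 → 1  (bit 2 = 1)
position 9: 001 → 0  (bit 1 = 0)
position 7: 000 → 1  (bit 0 = 1)
bits b7..b0 = 10011101 = 157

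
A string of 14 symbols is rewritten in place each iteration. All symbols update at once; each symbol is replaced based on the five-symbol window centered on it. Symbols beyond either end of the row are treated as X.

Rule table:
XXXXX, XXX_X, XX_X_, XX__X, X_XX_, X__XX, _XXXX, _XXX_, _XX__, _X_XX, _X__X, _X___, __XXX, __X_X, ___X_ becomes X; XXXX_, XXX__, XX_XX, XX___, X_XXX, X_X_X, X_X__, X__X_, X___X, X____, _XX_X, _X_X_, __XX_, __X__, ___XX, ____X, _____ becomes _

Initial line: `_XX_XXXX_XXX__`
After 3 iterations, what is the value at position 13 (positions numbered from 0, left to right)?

iteration 1: _X___X_X__X_XX
iteration 2: X_X_XX__X_XX_X
iteration 3: XX_XXXX_XXX___
position 13 holds _

_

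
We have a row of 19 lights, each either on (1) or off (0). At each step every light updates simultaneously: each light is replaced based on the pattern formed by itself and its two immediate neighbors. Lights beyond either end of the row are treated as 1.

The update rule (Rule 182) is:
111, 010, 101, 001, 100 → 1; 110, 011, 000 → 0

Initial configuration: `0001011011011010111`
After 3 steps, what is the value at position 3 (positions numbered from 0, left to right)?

1011100100100111011
0101011111111010101
1111101111110111110
position 3 holds 1

1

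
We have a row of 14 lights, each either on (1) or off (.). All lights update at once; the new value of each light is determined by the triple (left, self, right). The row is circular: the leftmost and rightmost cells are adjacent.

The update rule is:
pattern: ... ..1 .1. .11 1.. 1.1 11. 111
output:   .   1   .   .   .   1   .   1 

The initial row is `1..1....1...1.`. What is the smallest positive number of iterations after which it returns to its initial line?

14

iteration 1: ..1....1...1.1
iteration 2: .1....1...1.1.
iteration 3: 1....1...1.1..
iteration 4: ....1...1.1..1
iteration 5: ...1...1.1..1.
iteration 6: ..1...1.1..1..
iteration 7: .1...1.1..1...
iteration 8: 1...1.1..1....
iteration 9: ...1.1..1....1
iteration 10: ..1.1..1....1.
iteration 11: .1.1..1....1..
iteration 12: 1.1..1....1...
iteration 13: .1..1....1...1
iteration 14: 1..1....1...1.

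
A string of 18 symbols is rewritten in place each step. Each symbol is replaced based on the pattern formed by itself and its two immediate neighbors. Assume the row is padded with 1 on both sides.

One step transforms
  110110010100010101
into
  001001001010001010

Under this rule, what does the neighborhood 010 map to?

0

At position 7 the neighborhood is 010; the next row has 0 there.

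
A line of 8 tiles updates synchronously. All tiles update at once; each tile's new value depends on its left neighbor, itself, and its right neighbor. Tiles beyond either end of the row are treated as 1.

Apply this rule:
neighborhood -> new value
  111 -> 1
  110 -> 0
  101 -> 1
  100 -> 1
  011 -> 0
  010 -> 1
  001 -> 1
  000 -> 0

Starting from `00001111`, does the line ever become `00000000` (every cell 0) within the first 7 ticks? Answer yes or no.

no

tick 1: 10010111
tick 2: 01111011
tick 3: 10110101
tick 4: 01001110
tick 5: 11110101
tick 6: 11101110
tick 7: 11010101
tick 7 is 11010101, still not uniform 0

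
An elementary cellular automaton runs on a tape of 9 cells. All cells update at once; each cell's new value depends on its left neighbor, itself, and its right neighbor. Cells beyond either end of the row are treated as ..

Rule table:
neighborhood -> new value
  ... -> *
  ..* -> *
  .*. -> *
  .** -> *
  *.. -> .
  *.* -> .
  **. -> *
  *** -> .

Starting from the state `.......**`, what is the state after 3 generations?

*********
*.......*
*.*******

*.*******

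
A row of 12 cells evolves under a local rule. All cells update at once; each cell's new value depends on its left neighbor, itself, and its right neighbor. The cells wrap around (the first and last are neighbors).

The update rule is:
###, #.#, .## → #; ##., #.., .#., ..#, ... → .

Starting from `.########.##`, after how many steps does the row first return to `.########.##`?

step 1: ########.##.
step 2: #######.##.#
step 3: ######.##.##
step 4: #####.##.###
step 5: ####.##.####
step 6: ###.##.#####
step 7: ##.##.######
step 8: #.##.#######
step 9: .##.########
step 10: ##.########.
step 11: #.########.#
step 12: .########.##

12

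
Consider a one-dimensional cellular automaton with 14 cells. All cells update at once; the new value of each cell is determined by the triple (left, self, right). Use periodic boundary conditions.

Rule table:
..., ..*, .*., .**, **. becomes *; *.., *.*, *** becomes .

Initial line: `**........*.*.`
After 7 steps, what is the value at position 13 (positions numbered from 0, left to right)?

**.********.*.
**.*......*.*.
**.*.******.*.
**.*.*....*.*.
**.*.*.****.*.
**.*.*.*..*.*.
**.*.*.*.**.*.
position 13 holds .

.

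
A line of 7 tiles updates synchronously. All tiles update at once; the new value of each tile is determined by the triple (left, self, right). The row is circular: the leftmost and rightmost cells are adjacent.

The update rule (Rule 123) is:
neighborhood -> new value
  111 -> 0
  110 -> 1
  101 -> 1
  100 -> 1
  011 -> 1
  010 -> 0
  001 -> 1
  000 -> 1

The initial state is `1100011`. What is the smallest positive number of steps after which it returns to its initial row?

step 1: 0111110
step 2: 1100011

2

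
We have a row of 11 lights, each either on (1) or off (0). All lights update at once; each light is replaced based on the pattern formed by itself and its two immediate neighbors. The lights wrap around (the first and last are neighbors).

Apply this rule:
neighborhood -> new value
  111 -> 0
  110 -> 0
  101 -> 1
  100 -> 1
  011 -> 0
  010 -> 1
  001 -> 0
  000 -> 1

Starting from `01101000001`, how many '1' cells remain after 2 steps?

2

10011111101
01000000010
count of 1: 2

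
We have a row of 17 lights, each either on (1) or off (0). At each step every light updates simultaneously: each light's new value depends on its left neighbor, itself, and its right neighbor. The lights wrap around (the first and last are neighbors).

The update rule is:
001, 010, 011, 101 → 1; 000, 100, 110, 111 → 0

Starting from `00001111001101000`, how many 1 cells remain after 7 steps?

00011000011011000
00110000110110000
01100001101100000
11000011011000000
10000110110000001
00001101100000011
00011011000000110
count of 1: 6

6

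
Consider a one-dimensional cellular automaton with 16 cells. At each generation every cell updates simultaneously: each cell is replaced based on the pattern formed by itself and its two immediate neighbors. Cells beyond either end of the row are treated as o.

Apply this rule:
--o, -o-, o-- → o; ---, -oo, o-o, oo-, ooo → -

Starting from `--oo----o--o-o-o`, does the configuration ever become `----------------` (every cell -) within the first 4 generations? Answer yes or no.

oo--o--ooooo-o--
--ooooo------ooo
oo-----o----o---
--o---ooo--ooo-o
generation 4 is --o---ooo--ooo-o, still not uniform -

no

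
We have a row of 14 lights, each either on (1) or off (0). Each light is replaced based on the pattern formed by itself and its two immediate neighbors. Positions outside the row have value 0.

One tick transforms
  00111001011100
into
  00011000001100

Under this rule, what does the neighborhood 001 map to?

At position 1 the neighborhood is 001; the next row has 0 there.

0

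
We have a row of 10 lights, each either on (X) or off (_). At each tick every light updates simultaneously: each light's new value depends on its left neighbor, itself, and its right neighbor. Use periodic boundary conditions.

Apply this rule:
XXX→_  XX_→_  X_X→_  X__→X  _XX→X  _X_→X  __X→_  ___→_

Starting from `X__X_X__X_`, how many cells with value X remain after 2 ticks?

tick 1: XX_X_XX_X_
tick 2: X__X_X__X_
count of X: 4

4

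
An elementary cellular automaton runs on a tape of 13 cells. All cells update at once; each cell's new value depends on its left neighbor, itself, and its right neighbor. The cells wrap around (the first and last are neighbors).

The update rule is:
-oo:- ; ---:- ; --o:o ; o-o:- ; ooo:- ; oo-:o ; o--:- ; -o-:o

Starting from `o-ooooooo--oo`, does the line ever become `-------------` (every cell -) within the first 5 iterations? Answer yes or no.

o-------o-o--
o------oo-o-o
o-----o-o-o--
o----oo-o-o-o
o---o-o-o-o--
iteration 5 is o---o-o-o-o--, still not uniform -

no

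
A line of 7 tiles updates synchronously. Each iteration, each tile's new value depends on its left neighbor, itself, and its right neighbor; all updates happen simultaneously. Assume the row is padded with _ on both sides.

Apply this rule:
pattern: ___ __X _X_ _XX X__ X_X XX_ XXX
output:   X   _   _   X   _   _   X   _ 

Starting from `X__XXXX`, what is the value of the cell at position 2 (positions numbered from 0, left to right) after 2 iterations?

_

iteration 1: ___X__X
iteration 2: XX_____
position 2 holds _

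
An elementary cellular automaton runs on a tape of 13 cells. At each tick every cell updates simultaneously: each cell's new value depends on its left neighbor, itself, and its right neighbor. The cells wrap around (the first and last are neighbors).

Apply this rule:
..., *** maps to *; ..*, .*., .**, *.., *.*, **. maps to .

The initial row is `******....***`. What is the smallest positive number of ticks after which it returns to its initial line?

*****..**..**
****........*
***..******..
.*....****...
...**..**..**
.*...........
...**********
.*..********.
.....******..
****..****..*
***....**....
.*..**....**.
.......**....
******....***

14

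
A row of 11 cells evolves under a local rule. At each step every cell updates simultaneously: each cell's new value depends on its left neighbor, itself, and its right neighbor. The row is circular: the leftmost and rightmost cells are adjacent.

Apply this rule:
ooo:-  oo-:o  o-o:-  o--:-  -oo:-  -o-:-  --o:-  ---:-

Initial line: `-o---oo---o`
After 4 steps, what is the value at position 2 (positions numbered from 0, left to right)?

step 1: ------o----
step 2: -----------
step 3: -----------  (fixed point — unchanged through step 4)
position 2 holds -

-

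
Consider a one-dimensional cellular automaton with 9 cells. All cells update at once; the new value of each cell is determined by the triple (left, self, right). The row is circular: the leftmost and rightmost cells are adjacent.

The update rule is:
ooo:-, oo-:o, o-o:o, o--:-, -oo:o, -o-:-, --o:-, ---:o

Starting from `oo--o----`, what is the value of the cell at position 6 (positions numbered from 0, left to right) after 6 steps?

oo----oo-
oo-oo-ooo
-oooooo--
-o----o-o
o--oo--o-
---oo---o
position 6 holds -

-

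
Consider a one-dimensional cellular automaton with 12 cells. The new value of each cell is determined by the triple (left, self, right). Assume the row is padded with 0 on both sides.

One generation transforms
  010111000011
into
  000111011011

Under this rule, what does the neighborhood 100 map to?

At position 6 the neighborhood is 100; the next row has 0 there.

0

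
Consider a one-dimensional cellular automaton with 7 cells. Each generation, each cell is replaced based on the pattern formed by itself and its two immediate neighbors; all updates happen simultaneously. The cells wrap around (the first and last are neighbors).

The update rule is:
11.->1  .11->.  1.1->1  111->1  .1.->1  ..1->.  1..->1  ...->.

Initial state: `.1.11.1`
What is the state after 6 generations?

1.11111

111.111
1111.11
11111.1
111111.
.111111
1.11111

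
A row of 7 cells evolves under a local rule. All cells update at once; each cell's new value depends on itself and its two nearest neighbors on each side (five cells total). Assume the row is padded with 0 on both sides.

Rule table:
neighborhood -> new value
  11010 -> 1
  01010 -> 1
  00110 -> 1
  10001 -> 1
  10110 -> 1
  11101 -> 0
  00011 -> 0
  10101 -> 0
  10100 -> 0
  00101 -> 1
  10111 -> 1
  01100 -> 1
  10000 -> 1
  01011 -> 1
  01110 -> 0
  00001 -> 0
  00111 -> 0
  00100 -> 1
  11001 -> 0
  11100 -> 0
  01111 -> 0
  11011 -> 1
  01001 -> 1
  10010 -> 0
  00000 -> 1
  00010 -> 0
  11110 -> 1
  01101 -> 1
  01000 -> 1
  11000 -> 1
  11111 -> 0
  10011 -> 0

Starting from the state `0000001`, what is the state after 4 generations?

1111001
0010001
0011101
0000010

0000010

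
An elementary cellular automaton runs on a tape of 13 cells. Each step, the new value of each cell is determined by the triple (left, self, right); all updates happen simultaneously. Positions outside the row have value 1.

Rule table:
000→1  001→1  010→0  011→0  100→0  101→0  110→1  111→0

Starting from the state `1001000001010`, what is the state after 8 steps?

step 1: 1010011110000
step 2: 1000100010111
step 3: 1011001100000
step 4: 1001010101111
step 5: 1010000000000
step 6: 1000111111111
step 7: 1011000000000
step 8: 1001011111111

1001011111111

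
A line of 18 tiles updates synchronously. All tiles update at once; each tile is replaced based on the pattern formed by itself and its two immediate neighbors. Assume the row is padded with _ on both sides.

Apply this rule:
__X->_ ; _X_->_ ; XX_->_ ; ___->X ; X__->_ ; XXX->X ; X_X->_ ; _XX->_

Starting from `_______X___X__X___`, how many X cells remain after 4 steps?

XXXXXX___X______XX
_XXXX__X___XXXX___
__XX_____X__XX__XX
X____XXX__________
count of X: 4

4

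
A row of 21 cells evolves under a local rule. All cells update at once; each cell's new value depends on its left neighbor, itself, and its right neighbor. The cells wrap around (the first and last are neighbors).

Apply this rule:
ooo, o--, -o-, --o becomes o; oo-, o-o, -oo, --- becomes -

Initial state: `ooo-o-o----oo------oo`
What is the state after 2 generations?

oo--o-oo--o--o----o-o
o-ooo---ooooooo--oo--

o-ooo---ooooooo--oo--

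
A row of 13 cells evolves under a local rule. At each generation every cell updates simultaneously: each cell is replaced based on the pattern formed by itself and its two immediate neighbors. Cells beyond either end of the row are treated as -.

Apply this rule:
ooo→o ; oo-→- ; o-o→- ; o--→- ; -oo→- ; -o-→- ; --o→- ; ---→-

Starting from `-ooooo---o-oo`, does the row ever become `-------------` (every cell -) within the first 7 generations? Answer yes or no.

generation 1: --ooo--------
generation 2: ---o---------
generation 3: -------------
all cells are - at generation 3

yes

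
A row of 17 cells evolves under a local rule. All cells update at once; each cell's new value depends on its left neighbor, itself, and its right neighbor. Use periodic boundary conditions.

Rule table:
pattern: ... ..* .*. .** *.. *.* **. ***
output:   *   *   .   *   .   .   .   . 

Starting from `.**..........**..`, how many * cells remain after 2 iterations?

4

iteration 1: **..**********..*
iteration 2: ...**..........**
count of *: 4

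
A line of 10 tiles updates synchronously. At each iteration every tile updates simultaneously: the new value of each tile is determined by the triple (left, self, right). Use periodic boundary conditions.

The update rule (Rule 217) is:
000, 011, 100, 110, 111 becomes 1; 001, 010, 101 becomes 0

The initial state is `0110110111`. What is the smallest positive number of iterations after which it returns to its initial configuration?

1

0110110111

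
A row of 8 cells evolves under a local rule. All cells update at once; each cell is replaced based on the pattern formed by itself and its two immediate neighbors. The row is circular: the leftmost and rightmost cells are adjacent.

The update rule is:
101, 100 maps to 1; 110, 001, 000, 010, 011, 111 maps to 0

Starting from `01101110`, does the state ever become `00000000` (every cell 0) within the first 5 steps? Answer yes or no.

step 1: 00010001
step 2: 10001000
step 3: 01000100
step 4: 00100010
step 5: 00010001
step 5 is 00010001, still not uniform 0

no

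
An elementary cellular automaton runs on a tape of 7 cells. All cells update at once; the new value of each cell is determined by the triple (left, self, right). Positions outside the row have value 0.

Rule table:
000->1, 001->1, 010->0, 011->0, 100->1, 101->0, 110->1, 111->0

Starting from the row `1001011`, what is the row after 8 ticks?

tick 1: 0110001
tick 2: 1011110
tick 3: 0000011
tick 4: 1111101
tick 5: 0000100
tick 6: 1111011
tick 7: 0001001
tick 8: 1110110

1110110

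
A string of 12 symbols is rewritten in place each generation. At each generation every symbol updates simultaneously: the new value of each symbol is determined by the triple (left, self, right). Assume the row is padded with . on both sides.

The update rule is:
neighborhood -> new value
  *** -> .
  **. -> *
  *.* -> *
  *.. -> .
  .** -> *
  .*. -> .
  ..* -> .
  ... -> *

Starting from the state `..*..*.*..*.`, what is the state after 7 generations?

*.....*.....
..***...****
*.*.*.*.*..*
.*.*.*.*....
..*.*.*..***
*..*.*...*.*
....*..*..*.

....*..*..*.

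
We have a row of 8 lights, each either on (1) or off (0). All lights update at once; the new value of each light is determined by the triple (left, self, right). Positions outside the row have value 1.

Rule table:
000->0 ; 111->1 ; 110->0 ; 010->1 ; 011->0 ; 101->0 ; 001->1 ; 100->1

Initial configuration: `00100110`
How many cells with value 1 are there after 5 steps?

5

step 1: 11111000
step 2: 11110101
step 3: 11100100
step 4: 11011111
step 5: 10001111
count of 1: 5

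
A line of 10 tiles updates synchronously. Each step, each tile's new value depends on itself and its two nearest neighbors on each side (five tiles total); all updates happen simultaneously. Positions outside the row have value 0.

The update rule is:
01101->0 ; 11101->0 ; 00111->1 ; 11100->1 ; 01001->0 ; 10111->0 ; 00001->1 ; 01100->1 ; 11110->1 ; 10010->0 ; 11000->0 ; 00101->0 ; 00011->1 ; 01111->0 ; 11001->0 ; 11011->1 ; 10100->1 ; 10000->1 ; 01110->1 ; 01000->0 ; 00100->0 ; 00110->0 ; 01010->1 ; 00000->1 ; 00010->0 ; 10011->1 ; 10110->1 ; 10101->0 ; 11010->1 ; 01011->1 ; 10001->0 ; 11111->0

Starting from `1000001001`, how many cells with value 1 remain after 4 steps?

step 1: 0011100000
step 2: 1111101111
step 3: 1001010011
step 4: 0000110101
count of 1: 4

4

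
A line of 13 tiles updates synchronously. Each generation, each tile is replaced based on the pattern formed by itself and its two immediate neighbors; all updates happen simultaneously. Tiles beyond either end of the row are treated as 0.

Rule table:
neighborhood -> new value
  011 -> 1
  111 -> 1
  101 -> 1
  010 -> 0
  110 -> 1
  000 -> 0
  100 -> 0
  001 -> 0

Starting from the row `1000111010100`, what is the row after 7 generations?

0000111101000
0000111110000
0000111110000  (fixed point — unchanged through generation 7)

0000111110000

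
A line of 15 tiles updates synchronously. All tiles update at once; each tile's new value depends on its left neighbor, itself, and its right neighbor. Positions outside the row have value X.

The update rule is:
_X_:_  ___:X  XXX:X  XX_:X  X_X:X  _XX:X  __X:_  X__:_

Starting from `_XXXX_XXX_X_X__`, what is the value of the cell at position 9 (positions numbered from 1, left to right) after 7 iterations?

iteration 1: XXXXXXXXXX_X___
iteration 2: XXXXXXXXXXX__X_
iteration 3: XXXXXXXXXXX___X
iteration 4: XXXXXXXXXXX_X_X
iteration 5: XXXXXXXXXXXX_XX
iteration 6: XXXXXXXXXXXXXXX
iteration 7: XXXXXXXXXXXXXXX
position 9 holds X

X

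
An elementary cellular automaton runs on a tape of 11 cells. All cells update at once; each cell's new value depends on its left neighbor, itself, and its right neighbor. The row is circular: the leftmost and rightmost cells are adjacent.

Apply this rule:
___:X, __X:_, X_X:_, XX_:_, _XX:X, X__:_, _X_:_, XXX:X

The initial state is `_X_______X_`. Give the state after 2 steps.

XX_XXXX__XX

___XXXXX___
XX_XXXX__XX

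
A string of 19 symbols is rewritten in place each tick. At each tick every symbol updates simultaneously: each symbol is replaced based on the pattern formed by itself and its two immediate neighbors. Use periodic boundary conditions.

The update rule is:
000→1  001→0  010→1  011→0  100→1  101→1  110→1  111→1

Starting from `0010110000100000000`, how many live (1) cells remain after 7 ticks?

1011011110111111111
1101101111011111111
1110110111101111111
1111011011110111111
1111101101111011111
1111110110111101111
1111111011011110111
count of 1: 16

16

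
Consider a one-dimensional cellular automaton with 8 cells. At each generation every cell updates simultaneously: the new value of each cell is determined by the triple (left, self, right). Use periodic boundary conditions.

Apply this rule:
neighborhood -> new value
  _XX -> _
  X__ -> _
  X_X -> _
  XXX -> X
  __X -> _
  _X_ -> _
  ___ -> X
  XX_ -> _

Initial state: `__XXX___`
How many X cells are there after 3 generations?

generation 1: X__X__XX
generation 2: _______X
generation 3: _XXXXX__
count of X: 5

5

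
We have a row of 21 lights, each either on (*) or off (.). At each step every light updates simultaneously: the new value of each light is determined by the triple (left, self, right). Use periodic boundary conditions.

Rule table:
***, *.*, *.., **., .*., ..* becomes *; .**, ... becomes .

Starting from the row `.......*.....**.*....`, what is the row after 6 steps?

**.***.***.***.***.**

step 1: ......***...*.****...
step 2: .....*.***.***.****..
step 3: ....***.***.***.****.
step 4: ...*.***.***.***.****
step 5: *.***.***.***.***.***
step 6: **.***.***.***.***.**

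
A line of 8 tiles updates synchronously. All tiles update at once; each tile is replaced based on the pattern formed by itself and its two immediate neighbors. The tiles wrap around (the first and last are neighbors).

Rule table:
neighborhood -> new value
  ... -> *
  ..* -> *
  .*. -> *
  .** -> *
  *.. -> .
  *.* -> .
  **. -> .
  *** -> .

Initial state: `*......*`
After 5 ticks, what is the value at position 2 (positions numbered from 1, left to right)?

..******
.**.....
**..****
...**...
****..**
position 2 holds *

*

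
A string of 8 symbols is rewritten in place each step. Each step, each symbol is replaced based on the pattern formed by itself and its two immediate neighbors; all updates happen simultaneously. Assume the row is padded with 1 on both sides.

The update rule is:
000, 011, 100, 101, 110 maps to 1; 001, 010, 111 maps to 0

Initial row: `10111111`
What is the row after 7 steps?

step 1: 11100000
step 2: 00111110
step 3: 10100011
step 4: 11011010
step 5: 01111101
step 6: 11000111
step 7: 01110100

01110100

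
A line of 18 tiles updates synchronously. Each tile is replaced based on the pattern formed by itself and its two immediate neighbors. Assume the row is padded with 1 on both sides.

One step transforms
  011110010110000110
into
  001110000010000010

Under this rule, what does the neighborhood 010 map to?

At position 7 the neighborhood is 010; the next row has 0 there.

0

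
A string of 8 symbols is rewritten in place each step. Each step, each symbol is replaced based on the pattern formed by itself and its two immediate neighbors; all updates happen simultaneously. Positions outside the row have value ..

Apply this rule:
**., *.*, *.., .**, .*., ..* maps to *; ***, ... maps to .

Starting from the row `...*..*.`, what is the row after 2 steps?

..******
.**....*

.**....*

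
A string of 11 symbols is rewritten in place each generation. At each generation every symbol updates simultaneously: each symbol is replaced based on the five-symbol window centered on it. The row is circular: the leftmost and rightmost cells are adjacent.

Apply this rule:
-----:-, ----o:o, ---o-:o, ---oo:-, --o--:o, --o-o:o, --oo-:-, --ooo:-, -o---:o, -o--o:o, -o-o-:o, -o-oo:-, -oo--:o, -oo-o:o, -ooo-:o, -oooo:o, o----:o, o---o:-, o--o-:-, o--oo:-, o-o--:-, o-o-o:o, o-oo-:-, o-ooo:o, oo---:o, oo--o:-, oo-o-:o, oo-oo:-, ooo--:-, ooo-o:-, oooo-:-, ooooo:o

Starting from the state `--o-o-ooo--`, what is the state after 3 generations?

ooooo-oo-oo
ooo----o-oo
o--ooooo-oo

o--ooooo-oo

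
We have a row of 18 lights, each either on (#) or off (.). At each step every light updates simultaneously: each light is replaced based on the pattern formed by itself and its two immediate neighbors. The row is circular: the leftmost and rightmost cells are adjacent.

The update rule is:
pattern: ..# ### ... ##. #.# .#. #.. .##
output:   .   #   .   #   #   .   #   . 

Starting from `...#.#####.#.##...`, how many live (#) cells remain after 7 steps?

....#.#####.#.##..
.....#.#####.#.##.
......#.#####.#.##
#......#.#####.#.#
##......#.#####.#.
.##......#.#####.#
#.##......#.#####.
count of #: 9

9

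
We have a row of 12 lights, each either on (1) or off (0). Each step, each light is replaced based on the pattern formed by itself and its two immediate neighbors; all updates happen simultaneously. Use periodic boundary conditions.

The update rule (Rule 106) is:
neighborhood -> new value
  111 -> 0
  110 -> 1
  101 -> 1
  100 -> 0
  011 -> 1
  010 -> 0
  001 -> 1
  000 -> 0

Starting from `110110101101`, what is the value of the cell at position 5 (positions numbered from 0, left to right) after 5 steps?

0

step 1: 011111011111
step 2: 110001110001
step 3: 010011010011
step 4: 100111100111
step 5: 101100101100
position 5 holds 0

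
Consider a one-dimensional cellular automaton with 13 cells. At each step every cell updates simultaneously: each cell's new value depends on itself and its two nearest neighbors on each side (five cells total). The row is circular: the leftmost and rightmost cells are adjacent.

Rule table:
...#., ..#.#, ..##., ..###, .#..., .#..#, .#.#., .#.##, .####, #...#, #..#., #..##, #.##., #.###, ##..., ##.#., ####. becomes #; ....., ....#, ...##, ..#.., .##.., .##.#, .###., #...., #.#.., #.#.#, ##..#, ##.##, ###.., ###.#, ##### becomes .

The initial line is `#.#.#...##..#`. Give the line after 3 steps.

.#.#.##.#..##
#.#.##.#.###.
.#.##.#.##..#

.#.##.#.##..#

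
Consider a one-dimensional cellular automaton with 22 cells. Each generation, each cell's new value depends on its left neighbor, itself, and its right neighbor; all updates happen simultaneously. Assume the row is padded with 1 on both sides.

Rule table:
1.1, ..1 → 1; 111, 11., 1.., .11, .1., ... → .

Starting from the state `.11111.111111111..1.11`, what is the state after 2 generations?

generation 1: 1.....1..........1.1..
generation 2: .....1..........1.1..1

.....1..........1.1..1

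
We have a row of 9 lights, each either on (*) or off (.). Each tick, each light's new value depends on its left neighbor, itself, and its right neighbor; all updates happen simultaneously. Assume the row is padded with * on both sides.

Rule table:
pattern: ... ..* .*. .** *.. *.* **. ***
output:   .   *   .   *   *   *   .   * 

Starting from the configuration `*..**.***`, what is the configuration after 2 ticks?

tick 1: .***.****
tick 2: ***.*****

***.*****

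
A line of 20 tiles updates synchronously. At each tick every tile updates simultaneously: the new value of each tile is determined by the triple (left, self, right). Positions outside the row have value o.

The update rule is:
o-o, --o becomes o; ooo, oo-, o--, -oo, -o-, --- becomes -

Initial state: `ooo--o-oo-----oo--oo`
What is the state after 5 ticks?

----o-o------o---o--
---o-o------o---o--o
--o-o------o---o--o-
-o-o------o---o--o-o
o-o------o---o--o-o-

o-o------o---o--o-o-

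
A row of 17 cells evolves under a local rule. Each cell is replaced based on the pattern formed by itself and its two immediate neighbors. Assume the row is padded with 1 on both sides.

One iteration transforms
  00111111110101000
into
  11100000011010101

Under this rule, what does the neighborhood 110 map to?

At position 9 the neighborhood is 110; the next row has 1 there.

1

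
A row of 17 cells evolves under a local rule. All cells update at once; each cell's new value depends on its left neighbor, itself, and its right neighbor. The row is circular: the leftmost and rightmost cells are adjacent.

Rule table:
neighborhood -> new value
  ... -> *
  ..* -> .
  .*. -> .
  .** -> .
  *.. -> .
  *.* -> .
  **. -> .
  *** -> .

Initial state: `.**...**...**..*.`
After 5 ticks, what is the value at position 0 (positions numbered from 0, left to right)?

....*....*.......
***...**...******
....*....*.......  (repeats tick 1; period 2)
tick 5: ....*....*.......
position 0 holds .

.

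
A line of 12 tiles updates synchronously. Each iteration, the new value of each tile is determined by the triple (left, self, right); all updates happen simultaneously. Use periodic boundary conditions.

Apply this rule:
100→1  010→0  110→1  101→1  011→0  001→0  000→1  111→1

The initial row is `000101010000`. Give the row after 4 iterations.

111110010101

iteration 1: 110010101111
iteration 2: 111001010111
iteration 3: 111100101011
iteration 4: 111110010101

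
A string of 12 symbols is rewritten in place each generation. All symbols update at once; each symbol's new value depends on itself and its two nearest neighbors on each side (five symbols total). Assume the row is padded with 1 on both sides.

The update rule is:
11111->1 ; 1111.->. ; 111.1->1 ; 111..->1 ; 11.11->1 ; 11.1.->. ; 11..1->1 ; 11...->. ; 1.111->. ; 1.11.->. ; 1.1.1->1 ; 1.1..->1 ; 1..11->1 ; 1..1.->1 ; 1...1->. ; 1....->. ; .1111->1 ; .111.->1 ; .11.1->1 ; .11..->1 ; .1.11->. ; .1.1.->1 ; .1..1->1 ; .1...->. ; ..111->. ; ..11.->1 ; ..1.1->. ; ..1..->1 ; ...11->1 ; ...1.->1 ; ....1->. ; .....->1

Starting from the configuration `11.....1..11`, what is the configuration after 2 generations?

.111...1.11.

.1..1.1111.1
.111...1.11.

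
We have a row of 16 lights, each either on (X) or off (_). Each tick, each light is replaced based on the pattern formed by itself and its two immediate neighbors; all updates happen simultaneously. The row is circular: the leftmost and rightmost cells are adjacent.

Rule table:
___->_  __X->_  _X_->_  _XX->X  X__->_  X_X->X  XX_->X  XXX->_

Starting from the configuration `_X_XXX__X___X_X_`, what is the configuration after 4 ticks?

__XX_X_______X__
__XXX___________
__X_X___________
___X____________

___X____________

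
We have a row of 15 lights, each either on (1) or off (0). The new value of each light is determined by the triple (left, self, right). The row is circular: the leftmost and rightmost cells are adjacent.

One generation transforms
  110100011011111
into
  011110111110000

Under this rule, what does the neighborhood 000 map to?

At position 5 the neighborhood is 000; the next row has 0 there.

0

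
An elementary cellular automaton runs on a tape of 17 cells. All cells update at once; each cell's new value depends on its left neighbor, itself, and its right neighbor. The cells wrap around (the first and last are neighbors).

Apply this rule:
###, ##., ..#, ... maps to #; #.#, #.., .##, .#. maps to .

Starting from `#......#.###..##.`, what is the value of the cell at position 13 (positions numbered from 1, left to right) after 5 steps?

..#####...##.#.#.
##.####.##.#.....
.#..###..#...####
...#.##.#..##.###
.##...#...#.#..##
position 13 holds #

#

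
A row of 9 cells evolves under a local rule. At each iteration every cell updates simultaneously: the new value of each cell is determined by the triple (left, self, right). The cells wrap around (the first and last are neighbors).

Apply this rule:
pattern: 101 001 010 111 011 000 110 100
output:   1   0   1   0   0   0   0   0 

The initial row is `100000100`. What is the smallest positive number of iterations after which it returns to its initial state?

iteration 1: 100000100

1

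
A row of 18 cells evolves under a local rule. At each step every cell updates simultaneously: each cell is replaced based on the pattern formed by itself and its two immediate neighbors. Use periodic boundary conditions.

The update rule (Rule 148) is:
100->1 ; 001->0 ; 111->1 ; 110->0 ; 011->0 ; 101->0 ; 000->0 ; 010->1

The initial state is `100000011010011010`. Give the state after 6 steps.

110000000011000010
001000000000100010
001100000000110011
100010000000001000
110011000000001100
001000100000000010

001000100000000010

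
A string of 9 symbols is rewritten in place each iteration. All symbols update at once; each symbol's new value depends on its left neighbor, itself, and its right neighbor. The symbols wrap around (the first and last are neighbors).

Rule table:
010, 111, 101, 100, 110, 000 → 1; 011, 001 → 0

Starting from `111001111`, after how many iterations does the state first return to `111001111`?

iteration 1: 111100111
iteration 2: 111110011
iteration 3: 111111001
iteration 4: 111111100
iteration 5: 011111110
iteration 6: 001111111
iteration 7: 100111111
iteration 8: 110011111
iteration 9: 111001111

9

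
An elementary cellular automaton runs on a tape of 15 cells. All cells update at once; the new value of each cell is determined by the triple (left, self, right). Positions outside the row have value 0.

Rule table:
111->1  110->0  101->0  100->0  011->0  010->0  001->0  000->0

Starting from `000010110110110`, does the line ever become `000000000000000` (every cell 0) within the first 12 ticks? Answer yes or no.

yes

000000000000000
all cells are 0 at tick 1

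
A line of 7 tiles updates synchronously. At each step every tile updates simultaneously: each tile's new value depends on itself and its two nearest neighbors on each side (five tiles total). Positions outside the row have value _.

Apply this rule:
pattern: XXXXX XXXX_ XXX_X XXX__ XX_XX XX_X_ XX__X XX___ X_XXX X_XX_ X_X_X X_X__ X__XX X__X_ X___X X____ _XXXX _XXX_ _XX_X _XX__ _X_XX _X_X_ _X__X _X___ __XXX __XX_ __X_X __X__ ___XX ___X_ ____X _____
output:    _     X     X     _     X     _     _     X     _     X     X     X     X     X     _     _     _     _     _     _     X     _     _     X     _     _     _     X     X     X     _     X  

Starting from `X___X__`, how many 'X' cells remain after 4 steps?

XX_XXX_
__X___X
_XXX_XX
X__XXX_
count of X: 4

4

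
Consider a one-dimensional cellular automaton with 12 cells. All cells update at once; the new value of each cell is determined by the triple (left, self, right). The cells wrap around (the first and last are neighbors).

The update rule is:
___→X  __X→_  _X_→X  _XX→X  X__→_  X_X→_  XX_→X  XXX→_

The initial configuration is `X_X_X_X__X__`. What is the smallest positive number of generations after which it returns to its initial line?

X_X_X_X__X__

1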